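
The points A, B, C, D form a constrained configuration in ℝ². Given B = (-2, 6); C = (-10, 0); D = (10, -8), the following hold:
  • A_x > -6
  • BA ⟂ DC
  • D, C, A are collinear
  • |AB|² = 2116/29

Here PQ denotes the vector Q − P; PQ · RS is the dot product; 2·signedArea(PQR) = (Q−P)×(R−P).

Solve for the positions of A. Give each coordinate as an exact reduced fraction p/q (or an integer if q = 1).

1. A_x = -150/29  [D, C, A are collinear ∩ BA ⟂ DC]
2. A_y = -56/29  [D, C, A are collinear ∩ BA ⟂ DC]
   → A = (-150/29, -56/29)

A = (-150/29, -56/29)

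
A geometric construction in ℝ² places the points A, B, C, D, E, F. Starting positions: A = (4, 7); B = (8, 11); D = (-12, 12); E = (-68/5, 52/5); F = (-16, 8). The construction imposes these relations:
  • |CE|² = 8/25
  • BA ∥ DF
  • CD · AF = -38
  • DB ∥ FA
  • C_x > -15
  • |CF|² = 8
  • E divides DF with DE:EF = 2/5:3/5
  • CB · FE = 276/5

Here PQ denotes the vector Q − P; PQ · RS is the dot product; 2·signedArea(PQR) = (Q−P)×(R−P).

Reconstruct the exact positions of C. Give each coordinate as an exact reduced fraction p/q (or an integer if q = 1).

1. C_x = -14  [CB · FE = 276/5 ∩ CD · AF = -38]
2. C_y = 10  [CB · FE = 276/5 ∩ CD · AF = -38]
   → C = (-14, 10)

C = (-14, 10)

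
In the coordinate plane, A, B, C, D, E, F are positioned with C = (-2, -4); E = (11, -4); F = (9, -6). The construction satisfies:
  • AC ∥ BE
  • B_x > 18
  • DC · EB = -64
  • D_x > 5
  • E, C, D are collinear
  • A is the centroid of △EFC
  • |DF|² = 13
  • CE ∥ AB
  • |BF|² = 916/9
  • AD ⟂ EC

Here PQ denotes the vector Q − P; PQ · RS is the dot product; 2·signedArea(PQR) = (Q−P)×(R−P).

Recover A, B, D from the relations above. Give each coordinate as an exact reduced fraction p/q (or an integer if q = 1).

A = (6, -14/3)
B = (19, -14/3)
D = (6, -4)

1. A_x = 6  [A is the centroid of △EFC]
2. A_y = -14/3  [A is the centroid of △EFC]
   → A = (6, -14/3)
3. B_x = 19  [AC ∥ BE ∩ CE ∥ AB]
4. B_y = -14/3  [AC ∥ BE ∩ CE ∥ AB]
   → B = (19, -14/3)
5. D_x = 6  [E, C, D are collinear ∩ AD ⟂ EC]
6. D_y = -4  [E, C, D are collinear ∩ AD ⟂ EC]
   → D = (6, -4)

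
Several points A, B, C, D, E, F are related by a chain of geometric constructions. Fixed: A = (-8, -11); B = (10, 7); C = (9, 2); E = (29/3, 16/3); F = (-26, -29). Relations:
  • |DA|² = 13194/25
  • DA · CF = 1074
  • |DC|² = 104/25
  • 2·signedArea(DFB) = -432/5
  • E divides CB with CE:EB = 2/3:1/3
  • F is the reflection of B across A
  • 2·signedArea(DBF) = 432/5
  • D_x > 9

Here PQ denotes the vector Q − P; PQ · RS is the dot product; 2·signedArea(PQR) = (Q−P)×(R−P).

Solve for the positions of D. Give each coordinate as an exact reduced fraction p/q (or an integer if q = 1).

D = (47/5, 4)

1. D_x = 47/5  [2·signedArea(DBF) = 432/5 ∩ DA · CF = 1074]
2. D_y = 4  [2·signedArea(DBF) = 432/5 ∩ DA · CF = 1074]
   → D = (47/5, 4)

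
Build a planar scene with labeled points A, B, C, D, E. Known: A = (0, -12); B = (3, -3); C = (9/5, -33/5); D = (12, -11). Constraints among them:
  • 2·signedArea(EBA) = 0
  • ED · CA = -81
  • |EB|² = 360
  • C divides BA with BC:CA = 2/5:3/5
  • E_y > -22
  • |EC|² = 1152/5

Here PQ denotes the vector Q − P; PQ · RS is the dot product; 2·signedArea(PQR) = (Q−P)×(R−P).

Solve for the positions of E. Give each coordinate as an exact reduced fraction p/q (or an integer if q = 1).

E = (-3, -21)

1. E_x = -3  [2·signedArea(EBA) = 0 ∩ ED · CA = -81]
2. E_y = -21  [2·signedArea(EBA) = 0 ∩ ED · CA = -81]
   → E = (-3, -21)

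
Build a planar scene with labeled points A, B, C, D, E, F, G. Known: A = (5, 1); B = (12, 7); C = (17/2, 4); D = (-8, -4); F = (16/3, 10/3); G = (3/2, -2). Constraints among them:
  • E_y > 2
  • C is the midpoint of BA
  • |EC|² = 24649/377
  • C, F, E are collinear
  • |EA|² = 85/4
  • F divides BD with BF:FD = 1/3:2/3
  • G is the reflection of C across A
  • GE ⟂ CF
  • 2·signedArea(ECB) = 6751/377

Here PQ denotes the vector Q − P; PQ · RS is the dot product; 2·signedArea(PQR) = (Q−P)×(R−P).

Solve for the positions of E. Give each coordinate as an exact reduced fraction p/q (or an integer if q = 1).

1. E_x = 443/754  [C, F, E are collinear ∩ GE ⟂ CF]
2. E_y = 880/377  [C, F, E are collinear ∩ GE ⟂ CF]
   → E = (443/754, 880/377)

E = (443/754, 880/377)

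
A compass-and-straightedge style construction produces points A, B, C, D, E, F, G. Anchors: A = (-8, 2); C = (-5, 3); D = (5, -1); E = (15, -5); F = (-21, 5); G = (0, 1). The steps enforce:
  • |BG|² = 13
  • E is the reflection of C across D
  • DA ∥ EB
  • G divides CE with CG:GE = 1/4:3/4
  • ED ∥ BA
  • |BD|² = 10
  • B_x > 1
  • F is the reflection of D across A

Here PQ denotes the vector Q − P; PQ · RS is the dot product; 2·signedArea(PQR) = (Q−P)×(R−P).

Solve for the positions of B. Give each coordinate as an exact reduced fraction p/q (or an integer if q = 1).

B = (2, -2)

1. B_x = 2  [ED ∥ BA ∩ DA ∥ EB]
2. B_y = -2  [ED ∥ BA ∩ DA ∥ EB]
   → B = (2, -2)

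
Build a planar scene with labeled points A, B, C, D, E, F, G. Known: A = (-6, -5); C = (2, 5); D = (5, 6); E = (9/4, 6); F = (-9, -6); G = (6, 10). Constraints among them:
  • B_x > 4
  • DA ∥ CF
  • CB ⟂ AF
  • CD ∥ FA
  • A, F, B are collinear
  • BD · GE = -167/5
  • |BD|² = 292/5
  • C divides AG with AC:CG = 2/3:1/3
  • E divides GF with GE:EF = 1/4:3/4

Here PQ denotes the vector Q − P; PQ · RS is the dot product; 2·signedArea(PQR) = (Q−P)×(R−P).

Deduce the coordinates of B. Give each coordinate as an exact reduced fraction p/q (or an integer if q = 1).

B = (21/5, -8/5)

1. B_x = 21/5  [A, F, B are collinear ∩ CB ⟂ AF]
2. B_y = -8/5  [A, F, B are collinear ∩ CB ⟂ AF]
   → B = (21/5, -8/5)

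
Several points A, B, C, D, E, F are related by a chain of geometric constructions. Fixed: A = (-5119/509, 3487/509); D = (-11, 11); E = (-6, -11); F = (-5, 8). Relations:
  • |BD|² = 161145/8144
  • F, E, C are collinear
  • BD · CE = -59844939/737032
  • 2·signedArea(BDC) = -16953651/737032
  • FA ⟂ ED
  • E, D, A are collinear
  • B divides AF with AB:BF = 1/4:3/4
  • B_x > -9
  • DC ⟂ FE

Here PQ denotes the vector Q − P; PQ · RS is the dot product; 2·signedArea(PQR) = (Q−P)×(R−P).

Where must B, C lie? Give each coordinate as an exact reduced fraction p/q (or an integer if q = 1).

1. B_x = -8951/1018  [B divides AF with AB:BF = 1/4:3/4]
2. B_y = 14533/2036  [B divides AF with AB:BF = 1/4:3/4]
   → B = (-8951/1018, 14533/2036)
3. C_x = -1759/362  [F, E, C are collinear ∩ DC ⟂ FE]
4. C_y = 3865/362  [F, E, C are collinear ∩ DC ⟂ FE]
   → C = (-1759/362, 3865/362)

B = (-8951/1018, 14533/2036)
C = (-1759/362, 3865/362)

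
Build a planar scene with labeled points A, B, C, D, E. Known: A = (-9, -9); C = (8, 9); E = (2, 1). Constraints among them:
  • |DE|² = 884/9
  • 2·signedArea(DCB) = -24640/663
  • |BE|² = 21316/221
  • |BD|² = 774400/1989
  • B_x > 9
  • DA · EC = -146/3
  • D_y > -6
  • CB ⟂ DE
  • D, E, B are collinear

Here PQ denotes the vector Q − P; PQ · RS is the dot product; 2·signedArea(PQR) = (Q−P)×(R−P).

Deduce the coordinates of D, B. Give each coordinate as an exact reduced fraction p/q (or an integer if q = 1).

1. D_x = -16/3  [line -6·x + -8·y + -232/3 = 0 ∩ |DE|² = 884/9]
2. D_y = -17/3  [line -6·x + -8·y + -232/3 = 0 ∩ |DE|² = 884/9]
   → D = (-16/3, -17/3)
3. B_x = 2048/221  [D, E, B are collinear ∩ CB ⟂ DE]
4. B_y = 1681/221  [D, E, B are collinear ∩ CB ⟂ DE]
   → B = (2048/221, 1681/221)

B = (2048/221, 1681/221)
D = (-16/3, -17/3)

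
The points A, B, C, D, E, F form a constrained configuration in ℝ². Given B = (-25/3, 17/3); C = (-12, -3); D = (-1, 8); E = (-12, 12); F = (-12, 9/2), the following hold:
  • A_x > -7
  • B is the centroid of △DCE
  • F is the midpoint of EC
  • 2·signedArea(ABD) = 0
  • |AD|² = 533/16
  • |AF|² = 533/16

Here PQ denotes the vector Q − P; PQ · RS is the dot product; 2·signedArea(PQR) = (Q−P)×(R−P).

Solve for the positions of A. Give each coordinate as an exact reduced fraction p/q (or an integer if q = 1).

A = (-13/2, 25/4)

1. A_x = -13/2  [line -7/3·x + 22/3·y + -61 = 0 ∩ |AF|² = 533/16]
2. A_y = 25/4  [line -7/3·x + 22/3·y + -61 = 0 ∩ |AF|² = 533/16]
   → A = (-13/2, 25/4)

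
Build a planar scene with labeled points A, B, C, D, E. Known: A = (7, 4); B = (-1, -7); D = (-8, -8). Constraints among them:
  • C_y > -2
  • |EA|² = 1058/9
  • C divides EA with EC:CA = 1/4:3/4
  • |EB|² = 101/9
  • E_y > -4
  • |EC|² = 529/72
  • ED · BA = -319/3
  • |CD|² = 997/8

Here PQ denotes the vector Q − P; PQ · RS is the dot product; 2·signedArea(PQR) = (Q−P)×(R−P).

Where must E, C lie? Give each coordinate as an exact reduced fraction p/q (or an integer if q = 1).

C = (5/4, -7/4)
E = (-2/3, -11/3)

1. E_x = -2/3  [line -8·x + -11·y + -137/3 = 0 ∩ |EB|² = 101/9]
2. E_y = -11/3  [line -8·x + -11·y + -137/3 = 0 ∩ |EB|² = 101/9]
   → E = (-2/3, -11/3)
3. C_x = 5/4  [C divides EA with EC:CA = 1/4:3/4]
4. C_y = -7/4  [C divides EA with EC:CA = 1/4:3/4]
   → C = (5/4, -7/4)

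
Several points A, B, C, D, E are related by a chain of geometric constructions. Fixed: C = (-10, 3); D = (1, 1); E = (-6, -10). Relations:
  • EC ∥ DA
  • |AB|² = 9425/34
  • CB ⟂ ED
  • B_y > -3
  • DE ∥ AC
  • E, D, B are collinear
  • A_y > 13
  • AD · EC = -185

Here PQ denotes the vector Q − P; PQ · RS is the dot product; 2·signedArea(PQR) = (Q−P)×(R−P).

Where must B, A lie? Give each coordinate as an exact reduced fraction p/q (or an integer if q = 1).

1. B_x = -43/34  [E, D, B are collinear ∩ CB ⟂ ED]
2. B_y = -87/34  [E, D, B are collinear ∩ CB ⟂ ED]
   → B = (-43/34, -87/34)
3. A_x = -3  [DE ∥ AC ∩ EC ∥ DA]
4. A_y = 14  [DE ∥ AC ∩ EC ∥ DA]
   → A = (-3, 14)

A = (-3, 14)
B = (-43/34, -87/34)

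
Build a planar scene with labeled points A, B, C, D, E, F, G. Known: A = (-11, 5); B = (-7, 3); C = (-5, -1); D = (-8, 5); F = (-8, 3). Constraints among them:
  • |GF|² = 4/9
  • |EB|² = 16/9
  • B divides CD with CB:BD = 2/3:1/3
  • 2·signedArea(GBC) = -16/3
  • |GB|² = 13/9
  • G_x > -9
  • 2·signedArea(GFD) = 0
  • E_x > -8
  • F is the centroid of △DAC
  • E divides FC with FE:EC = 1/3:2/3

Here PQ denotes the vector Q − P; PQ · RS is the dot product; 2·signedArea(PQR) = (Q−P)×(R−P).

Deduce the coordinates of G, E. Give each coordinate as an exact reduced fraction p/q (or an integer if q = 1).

E = (-7, 5/3)
G = (-8, 7/3)

1. G_x = -8  [2·signedArea(GFD) = 0 ∩ 2·signedArea(GBC) = -16/3]
2. G_y = 7/3  [2·signedArea(GFD) = 0 ∩ 2·signedArea(GBC) = -16/3]
   → G = (-8, 7/3)
3. E_x = -7  [E divides FC with FE:EC = 1/3:2/3]
4. E_y = 5/3  [E divides FC with FE:EC = 1/3:2/3]
   → E = (-7, 5/3)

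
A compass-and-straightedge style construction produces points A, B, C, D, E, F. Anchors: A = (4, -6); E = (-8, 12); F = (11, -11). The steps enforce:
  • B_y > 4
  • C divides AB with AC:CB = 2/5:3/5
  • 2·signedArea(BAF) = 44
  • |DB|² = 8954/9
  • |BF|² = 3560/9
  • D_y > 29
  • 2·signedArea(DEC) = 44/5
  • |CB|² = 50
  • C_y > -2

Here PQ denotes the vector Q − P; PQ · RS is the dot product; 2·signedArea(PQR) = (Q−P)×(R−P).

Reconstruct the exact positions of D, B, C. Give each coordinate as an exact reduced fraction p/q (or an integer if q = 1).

B = (-5/3, 13/3)
C = (26/15, -28/15)
D = (-20, 30)

1. B_x = -5/3  [line 5·x + 7·y + -22 = 0 ∩ |BF|² = 3560/9]
2. B_y = 13/3  [line 5·x + 7·y + -22 = 0 ∩ |BF|² = 3560/9]
   → B = (-5/3, 13/3)
3. C_x = 26/15  [C divides AB with AC:CB = 2/5:3/5]
4. C_y = -28/15  [C divides AB with AC:CB = 2/5:3/5]
   → C = (26/15, -28/15)
5. D_x = -20  [line 208/15·x + 146/15·y + -44/3 = 0 ∩ |DB|² = 8954/9]
6. D_y = 30  [line 208/15·x + 146/15·y + -44/3 = 0 ∩ |DB|² = 8954/9]
   → D = (-20, 30)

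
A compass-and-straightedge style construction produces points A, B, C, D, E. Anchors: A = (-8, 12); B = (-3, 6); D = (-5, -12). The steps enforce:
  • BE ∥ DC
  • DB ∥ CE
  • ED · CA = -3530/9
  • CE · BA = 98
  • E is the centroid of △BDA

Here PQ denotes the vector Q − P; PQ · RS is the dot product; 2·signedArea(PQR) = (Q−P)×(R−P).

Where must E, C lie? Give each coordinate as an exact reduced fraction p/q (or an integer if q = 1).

C = (-22/3, -16)
E = (-16/3, 2)

1. E_x = -16/3  [E is the centroid of △BDA]
2. E_y = 2  [E is the centroid of △BDA]
   → E = (-16/3, 2)
3. C_x = -22/3  [DB ∥ CE ∩ BE ∥ DC]
4. C_y = -16  [DB ∥ CE ∩ BE ∥ DC]
   → C = (-22/3, -16)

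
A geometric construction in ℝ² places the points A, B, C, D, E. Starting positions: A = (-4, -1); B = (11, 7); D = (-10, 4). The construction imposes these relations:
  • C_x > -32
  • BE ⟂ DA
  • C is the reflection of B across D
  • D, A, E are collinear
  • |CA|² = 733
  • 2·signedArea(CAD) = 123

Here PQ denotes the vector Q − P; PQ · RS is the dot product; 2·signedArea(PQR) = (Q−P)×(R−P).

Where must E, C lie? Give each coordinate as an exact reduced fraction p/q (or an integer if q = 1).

1. E_x = 56/61  [D, A, E are collinear ∩ BE ⟂ DA]
2. E_y = -311/61  [D, A, E are collinear ∩ BE ⟂ DA]
   → E = (56/61, -311/61)
3. C_x = -31  [C is the reflection of B across D]
4. C_y = 1  [C is the reflection of B across D]
   → C = (-31, 1)

C = (-31, 1)
E = (56/61, -311/61)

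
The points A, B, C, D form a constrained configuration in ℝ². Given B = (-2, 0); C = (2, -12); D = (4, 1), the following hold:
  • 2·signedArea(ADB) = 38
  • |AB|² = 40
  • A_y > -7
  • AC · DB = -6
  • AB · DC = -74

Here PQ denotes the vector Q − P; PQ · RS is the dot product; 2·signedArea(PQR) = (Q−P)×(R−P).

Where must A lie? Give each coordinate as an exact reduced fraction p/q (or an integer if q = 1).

1. A_x = 0  [AC · DB = -6 ∩ 2·signedArea(ADB) = 38]
2. A_y = -6  [AC · DB = -6 ∩ 2·signedArea(ADB) = 38]
   → A = (0, -6)

A = (0, -6)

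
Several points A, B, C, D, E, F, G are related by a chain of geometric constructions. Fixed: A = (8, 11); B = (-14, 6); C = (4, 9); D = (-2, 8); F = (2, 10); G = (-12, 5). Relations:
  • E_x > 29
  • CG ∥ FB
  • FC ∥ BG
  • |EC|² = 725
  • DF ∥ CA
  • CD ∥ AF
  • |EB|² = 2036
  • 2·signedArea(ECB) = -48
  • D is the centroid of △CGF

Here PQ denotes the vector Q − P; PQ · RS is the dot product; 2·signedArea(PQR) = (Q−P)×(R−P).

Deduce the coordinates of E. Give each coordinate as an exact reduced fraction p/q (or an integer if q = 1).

1. E_x = 30  [line 3·x + -18·y + 198 = 0 ∩ |EB|² = 2036]
2. E_y = 16  [line 3·x + -18·y + 198 = 0 ∩ |EB|² = 2036]
   → E = (30, 16)

E = (30, 16)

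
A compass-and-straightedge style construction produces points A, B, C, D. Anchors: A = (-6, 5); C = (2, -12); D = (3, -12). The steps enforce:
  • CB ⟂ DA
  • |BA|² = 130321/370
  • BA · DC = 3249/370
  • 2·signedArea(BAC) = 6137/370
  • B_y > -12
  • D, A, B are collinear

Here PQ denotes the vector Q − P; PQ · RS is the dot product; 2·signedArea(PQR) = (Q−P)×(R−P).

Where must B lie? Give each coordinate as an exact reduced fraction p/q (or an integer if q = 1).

1. B_x = 1029/370  [D, A, B are collinear ∩ CB ⟂ DA]
2. B_y = -4287/370  [D, A, B are collinear ∩ CB ⟂ DA]
   → B = (1029/370, -4287/370)

B = (1029/370, -4287/370)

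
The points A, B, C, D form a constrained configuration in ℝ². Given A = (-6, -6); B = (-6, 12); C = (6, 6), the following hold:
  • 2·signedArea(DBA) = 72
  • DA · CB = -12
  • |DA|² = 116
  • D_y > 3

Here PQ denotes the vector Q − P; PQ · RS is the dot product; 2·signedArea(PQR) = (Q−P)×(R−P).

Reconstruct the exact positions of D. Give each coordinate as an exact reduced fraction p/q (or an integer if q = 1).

D = (-2, 4)

1. D_x = -2  [2·signedArea(DBA) = 72 ∩ DA · CB = -12]
2. D_y = 4  [2·signedArea(DBA) = 72 ∩ DA · CB = -12]
   → D = (-2, 4)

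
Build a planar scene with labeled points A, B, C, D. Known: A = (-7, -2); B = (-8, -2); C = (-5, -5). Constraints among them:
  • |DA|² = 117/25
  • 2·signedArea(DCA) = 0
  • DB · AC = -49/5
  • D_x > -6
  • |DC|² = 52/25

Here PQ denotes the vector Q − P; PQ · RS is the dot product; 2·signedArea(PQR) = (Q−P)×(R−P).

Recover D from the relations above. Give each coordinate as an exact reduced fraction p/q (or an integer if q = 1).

1. D_x = -29/5  [2·signedArea(DCA) = 0 ∩ DB · AC = -49/5]
2. D_y = -19/5  [2·signedArea(DCA) = 0 ∩ DB · AC = -49/5]
   → D = (-29/5, -19/5)

D = (-29/5, -19/5)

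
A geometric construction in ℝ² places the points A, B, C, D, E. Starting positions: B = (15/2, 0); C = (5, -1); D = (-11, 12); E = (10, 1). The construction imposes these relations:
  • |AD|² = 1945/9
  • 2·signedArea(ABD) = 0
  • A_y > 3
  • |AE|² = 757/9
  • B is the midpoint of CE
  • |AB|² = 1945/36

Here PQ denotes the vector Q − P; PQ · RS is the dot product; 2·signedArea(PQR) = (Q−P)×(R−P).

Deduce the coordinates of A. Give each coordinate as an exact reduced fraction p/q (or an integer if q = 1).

A = (4/3, 4)

1. A_x = 4/3  [line -12·x + -37/2·y + 90 = 0 ∩ |AE|² = 757/9]
2. A_y = 4  [line -12·x + -37/2·y + 90 = 0 ∩ |AE|² = 757/9]
   → A = (4/3, 4)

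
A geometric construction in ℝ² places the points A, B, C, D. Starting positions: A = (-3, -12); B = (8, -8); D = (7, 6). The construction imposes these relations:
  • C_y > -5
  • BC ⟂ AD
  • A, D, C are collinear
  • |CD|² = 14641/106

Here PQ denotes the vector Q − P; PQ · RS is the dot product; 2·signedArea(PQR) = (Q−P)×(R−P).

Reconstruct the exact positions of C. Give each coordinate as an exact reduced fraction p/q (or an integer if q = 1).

1. C_x = 137/106  [A, D, C are collinear ∩ BC ⟂ AD]
2. C_y = -453/106  [A, D, C are collinear ∩ BC ⟂ AD]
   → C = (137/106, -453/106)

C = (137/106, -453/106)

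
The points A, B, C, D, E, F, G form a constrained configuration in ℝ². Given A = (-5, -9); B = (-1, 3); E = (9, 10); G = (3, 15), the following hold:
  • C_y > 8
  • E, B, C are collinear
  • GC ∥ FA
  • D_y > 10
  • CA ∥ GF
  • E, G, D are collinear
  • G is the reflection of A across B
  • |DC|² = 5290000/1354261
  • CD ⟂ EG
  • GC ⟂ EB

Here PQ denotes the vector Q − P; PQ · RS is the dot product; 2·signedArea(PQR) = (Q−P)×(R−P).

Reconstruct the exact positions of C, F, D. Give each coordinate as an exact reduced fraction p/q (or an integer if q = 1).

1. C_x = 1091/149  [E, B, C are collinear ∩ GC ⟂ EB]
2. C_y = 1315/149  [E, B, C are collinear ∩ GC ⟂ EB]
   → C = (1091/149, 1315/149)
3. F_x = -1389/149  [GC ∥ FA ∩ CA ∥ GF]
4. F_y = -421/149  [GC ∥ FA ∩ CA ∥ GF]
   → F = (-1389/149, -421/149)
5. D_x = 78051/9089  [E, G, D are collinear ∩ CD ⟂ EG]
6. D_y = 94015/9089  [E, G, D are collinear ∩ CD ⟂ EG]
   → D = (78051/9089, 94015/9089)

C = (1091/149, 1315/149)
D = (78051/9089, 94015/9089)
F = (-1389/149, -421/149)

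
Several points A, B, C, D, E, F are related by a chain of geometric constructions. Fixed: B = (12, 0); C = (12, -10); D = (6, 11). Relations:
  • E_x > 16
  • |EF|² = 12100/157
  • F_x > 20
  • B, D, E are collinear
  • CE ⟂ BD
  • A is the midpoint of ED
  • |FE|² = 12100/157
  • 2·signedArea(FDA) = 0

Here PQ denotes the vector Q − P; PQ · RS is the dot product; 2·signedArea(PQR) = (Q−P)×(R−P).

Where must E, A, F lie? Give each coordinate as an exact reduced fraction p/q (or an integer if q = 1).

1. E_x = 2544/157  [B, D, E are collinear ∩ CE ⟂ BD]
2. E_y = -1210/157  [B, D, E are collinear ∩ CE ⟂ BD]
   → E = (2544/157, -1210/157)
3. A_x = 1743/157  [A is the midpoint of ED]
4. A_y = 517/314  [A is the midpoint of ED]
   → A = (1743/157, 517/314)
5. F_x = 3204/157  [line 2937/314·x + 801/157·y + -17622/157 = 0 ∩ |FE|² = 12100/157]
6. F_y = -2420/157  [line 2937/314·x + 801/157·y + -17622/157 = 0 ∩ |FE|² = 12100/157]
   → F = (3204/157, -2420/157)

A = (1743/157, 517/314)
E = (2544/157, -1210/157)
F = (3204/157, -2420/157)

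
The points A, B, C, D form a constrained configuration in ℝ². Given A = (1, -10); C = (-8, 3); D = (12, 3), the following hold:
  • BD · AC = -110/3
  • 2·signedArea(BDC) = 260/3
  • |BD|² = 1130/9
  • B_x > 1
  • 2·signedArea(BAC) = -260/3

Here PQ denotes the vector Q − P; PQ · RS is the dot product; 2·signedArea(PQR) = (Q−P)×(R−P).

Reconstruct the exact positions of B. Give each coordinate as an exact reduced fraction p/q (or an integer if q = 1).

1. B_x = 5/3  [BD · AC = -110/3 ∩ 2·signedArea(BAC) = -260/3]
2. B_y = -4/3  [BD · AC = -110/3 ∩ 2·signedArea(BAC) = -260/3]
   → B = (5/3, -4/3)

B = (5/3, -4/3)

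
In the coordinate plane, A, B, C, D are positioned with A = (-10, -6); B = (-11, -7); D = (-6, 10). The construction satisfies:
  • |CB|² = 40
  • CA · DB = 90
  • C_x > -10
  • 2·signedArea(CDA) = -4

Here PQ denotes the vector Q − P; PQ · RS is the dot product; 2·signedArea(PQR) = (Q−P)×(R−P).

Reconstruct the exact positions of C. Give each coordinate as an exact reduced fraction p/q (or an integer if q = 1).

C = (-9, -1)

1. C_x = -9  [2·signedArea(CDA) = -4 ∩ CA · DB = 90]
2. C_y = -1  [2·signedArea(CDA) = -4 ∩ CA · DB = 90]
   → C = (-9, -1)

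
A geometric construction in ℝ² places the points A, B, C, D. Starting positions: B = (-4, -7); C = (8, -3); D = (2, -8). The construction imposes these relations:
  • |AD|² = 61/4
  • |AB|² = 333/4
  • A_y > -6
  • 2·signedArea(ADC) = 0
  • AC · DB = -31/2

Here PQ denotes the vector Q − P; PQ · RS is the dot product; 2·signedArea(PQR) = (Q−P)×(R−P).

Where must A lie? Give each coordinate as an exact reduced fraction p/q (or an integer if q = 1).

1. A_x = 5  [2·signedArea(ADC) = 0 ∩ AC · DB = -31/2]
2. A_y = -11/2  [2·signedArea(ADC) = 0 ∩ AC · DB = -31/2]
   → A = (5, -11/2)

A = (5, -11/2)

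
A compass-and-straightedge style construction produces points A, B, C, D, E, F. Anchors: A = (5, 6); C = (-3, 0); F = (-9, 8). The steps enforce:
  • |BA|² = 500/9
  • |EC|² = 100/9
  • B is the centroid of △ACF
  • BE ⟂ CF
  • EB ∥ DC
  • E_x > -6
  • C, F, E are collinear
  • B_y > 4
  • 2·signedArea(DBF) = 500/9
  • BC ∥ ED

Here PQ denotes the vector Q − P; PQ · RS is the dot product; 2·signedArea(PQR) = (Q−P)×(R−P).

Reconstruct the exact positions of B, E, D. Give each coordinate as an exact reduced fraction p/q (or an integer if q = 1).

B = (-7/3, 14/3)
D = (-17/3, -2)
E = (-5, 8/3)

1. B_x = -7/3  [B is the centroid of △ACF]
2. B_y = 14/3  [B is the centroid of △ACF]
   → B = (-7/3, 14/3)
3. E_x = -5  [C, F, E are collinear ∩ BE ⟂ CF]
4. E_y = 8/3  [C, F, E are collinear ∩ BE ⟂ CF]
   → E = (-5, 8/3)
5. D_x = -17/3  [EB ∥ DC ∩ BC ∥ ED]
6. D_y = -2  [EB ∥ DC ∩ BC ∥ ED]
   → D = (-17/3, -2)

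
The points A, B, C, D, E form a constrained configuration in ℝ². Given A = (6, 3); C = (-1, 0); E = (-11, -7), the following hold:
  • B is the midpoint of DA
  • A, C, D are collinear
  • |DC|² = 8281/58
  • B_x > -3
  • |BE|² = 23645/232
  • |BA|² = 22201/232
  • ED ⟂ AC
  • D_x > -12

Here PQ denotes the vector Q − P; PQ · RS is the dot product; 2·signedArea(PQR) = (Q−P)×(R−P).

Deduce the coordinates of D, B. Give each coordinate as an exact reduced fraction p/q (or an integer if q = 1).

B = (-347/116, -99/116)
D = (-695/58, -273/58)

1. D_x = -695/58  [A, C, D are collinear ∩ ED ⟂ AC]
2. D_y = -273/58  [A, C, D are collinear ∩ ED ⟂ AC]
   → D = (-695/58, -273/58)
3. B_x = -347/116  [B is the midpoint of DA]
4. B_y = -99/116  [B is the midpoint of DA]
   → B = (-347/116, -99/116)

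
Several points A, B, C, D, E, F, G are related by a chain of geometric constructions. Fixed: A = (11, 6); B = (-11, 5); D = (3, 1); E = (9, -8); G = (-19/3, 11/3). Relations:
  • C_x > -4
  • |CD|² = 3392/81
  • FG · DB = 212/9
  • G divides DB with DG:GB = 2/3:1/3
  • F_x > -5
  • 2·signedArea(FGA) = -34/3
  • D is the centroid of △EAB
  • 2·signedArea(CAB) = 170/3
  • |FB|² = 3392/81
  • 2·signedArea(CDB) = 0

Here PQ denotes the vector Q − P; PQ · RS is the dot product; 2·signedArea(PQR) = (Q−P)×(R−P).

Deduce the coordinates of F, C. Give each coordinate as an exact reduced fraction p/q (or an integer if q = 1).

C = (-29/9, 25/9)
F = (-43/9, 29/9)

1. F_x = -43/9  [FG · DB = 212/9 ∩ 2·signedArea(FGA) = -34/3]
2. F_y = 29/9  [FG · DB = 212/9 ∩ 2·signedArea(FGA) = -34/3]
   → F = (-43/9, 29/9)
3. C_x = -29/9  [2·signedArea(CDB) = 0 ∩ 2·signedArea(CAB) = 170/3]
4. C_y = 25/9  [2·signedArea(CDB) = 0 ∩ 2·signedArea(CAB) = 170/3]
   → C = (-29/9, 25/9)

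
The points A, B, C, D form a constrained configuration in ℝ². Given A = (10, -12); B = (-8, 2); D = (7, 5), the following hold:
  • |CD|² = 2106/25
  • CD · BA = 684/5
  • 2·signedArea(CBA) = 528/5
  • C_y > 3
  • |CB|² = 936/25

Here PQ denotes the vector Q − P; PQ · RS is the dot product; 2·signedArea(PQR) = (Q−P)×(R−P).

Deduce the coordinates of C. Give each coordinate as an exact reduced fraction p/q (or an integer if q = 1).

C = (-2, 16/5)

1. C_x = -2  [CD · BA = 684/5 ∩ 2·signedArea(CBA) = 528/5]
2. C_y = 16/5  [CD · BA = 684/5 ∩ 2·signedArea(CBA) = 528/5]
   → C = (-2, 16/5)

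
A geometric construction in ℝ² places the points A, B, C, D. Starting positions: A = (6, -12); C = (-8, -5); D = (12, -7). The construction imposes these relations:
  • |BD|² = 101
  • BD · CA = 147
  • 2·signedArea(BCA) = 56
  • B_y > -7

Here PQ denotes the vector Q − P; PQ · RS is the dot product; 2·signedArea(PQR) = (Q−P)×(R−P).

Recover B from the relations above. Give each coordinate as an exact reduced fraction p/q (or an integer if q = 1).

1. B_x = 2  [BD · CA = 147 ∩ 2·signedArea(BCA) = 56]
2. B_y = -6  [BD · CA = 147 ∩ 2·signedArea(BCA) = 56]
   → B = (2, -6)

B = (2, -6)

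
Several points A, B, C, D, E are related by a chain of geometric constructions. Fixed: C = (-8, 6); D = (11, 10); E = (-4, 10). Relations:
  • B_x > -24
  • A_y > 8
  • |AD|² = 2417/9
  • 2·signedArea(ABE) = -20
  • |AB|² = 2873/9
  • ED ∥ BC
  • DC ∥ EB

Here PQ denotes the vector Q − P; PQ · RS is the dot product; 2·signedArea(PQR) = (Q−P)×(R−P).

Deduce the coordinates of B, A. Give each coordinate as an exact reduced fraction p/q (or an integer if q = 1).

1. B_x = -23  [ED ∥ BC ∩ DC ∥ EB]
2. B_y = 6  [ED ∥ BC ∩ DC ∥ EB]
   → B = (-23, 6)
3. A_x = -16/3  [line -4·x + 19·y + -186 = 0 ∩ |AB|² = 2873/9]
4. A_y = 26/3  [line -4·x + 19·y + -186 = 0 ∩ |AB|² = 2873/9]
   → A = (-16/3, 26/3)

A = (-16/3, 26/3)
B = (-23, 6)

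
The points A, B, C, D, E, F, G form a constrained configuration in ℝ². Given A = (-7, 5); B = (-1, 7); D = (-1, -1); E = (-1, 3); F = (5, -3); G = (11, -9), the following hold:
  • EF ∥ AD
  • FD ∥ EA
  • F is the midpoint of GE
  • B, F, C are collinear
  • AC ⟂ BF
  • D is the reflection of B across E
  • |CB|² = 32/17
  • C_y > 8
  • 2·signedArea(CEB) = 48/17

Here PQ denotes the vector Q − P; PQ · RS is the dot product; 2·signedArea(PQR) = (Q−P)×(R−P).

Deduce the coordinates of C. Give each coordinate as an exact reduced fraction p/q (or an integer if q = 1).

1. C_x = -29/17  [B, F, C are collinear ∩ AC ⟂ BF]
2. C_y = 139/17  [B, F, C are collinear ∩ AC ⟂ BF]
   → C = (-29/17, 139/17)

C = (-29/17, 139/17)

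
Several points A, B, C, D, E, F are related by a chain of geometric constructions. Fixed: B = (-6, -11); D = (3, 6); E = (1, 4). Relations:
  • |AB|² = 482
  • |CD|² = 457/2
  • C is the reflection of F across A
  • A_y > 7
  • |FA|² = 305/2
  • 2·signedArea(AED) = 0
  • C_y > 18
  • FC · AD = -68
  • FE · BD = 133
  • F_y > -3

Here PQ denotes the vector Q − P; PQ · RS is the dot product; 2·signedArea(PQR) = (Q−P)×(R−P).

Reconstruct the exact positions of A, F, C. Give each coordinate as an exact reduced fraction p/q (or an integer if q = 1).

1. A_x = 5  [line -2·x + 2·y + -6 = 0 ∩ |AB|² = 482]
2. A_y = 8  [line -2·x + 2·y + -6 = 0 ∩ |AB|² = 482]
   → A = (5, 8)
3. F_x = -3/2  [line -9·x + -17·y + -56 = 0 ∩ |FA|² = 305/2]
4. F_y = -5/2  [line -9·x + -17·y + -56 = 0 ∩ |FA|² = 305/2]
   → F = (-3/2, -5/2)
5. C_x = 23/2  [C is the reflection of F across A]
6. C_y = 37/2  [C is the reflection of F across A]
   → C = (23/2, 37/2)

A = (5, 8)
C = (23/2, 37/2)
F = (-3/2, -5/2)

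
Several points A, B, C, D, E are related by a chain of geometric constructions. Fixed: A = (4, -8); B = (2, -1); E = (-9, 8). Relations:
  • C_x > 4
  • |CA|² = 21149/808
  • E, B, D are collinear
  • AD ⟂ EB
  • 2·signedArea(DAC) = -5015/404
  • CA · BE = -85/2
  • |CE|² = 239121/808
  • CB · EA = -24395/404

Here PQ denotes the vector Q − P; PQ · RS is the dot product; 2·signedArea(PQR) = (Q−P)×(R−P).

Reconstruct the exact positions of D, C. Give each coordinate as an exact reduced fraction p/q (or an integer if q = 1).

1. D_x = 1339/202  [E, B, D are collinear ∩ AD ⟂ EB]
2. D_y = -967/202  [E, B, D are collinear ∩ AD ⟂ EB]
   → D = (1339/202, -967/202)
3. C_x = 1743/404  [CA · BE = -85/2 ∩ CB · EA = -24395/404]
4. C_y = -1169/404  [CA · BE = -85/2 ∩ CB · EA = -24395/404]
   → C = (1743/404, -1169/404)

C = (1743/404, -1169/404)
D = (1339/202, -967/202)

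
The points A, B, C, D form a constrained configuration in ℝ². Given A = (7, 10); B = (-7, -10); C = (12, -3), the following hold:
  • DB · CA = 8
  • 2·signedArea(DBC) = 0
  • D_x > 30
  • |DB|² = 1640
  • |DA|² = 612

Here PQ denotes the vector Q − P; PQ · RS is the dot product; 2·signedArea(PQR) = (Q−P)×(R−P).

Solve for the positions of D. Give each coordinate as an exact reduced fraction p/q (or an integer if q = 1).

D = (31, 4)

1. D_x = 31  [2·signedArea(DBC) = 0 ∩ DB · CA = 8]
2. D_y = 4  [2·signedArea(DBC) = 0 ∩ DB · CA = 8]
   → D = (31, 4)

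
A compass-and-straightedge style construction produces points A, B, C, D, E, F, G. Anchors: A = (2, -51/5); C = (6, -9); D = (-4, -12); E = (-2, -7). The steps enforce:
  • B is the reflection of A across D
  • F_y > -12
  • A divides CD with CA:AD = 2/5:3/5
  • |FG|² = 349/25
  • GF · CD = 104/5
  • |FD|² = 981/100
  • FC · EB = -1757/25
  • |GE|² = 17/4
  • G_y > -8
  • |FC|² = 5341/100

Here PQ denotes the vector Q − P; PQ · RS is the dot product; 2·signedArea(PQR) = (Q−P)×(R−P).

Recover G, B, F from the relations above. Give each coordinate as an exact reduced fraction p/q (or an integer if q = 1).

1. B_x = -10  [B is the reflection of A across D]
2. B_y = -69/5  [B is the reflection of A across D]
   → B = (-10, -69/5)
3. F_x = -1  [line 8·x + 34/5·y + 2087/25 = 0 ∩ |FC|² = 5341/100]
4. F_y = -111/10  [line 8·x + 34/5·y + 2087/25 = 0 ∩ |FC|² = 5341/100]
   → F = (-1, -111/10)
5. G_x = 0  [line 10·x + 3·y + 45/2 = 0 ∩ |FG|² = 349/25]
6. G_y = -15/2  [line 10·x + 3·y + 45/2 = 0 ∩ |FG|² = 349/25]
   → G = (0, -15/2)

B = (-10, -69/5)
F = (-1, -111/10)
G = (0, -15/2)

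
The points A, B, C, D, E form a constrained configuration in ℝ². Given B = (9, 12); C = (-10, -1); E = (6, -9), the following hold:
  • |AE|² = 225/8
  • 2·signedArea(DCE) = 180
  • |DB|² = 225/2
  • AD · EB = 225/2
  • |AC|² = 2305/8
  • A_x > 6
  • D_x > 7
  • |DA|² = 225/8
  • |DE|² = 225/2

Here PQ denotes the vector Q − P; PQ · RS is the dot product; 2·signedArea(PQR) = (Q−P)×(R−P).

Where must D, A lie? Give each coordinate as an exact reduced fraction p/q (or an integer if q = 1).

1. D_x = 15/2  [line 8·x + 16·y + -84 = 0 ∩ |DB|² = 225/2]
2. D_y = 3/2  [line 8·x + 16·y + -84 = 0 ∩ |DB|² = 225/2]
   → D = (15/2, 3/2)
3. A_x = 27/4  [line -3·x + -21·y + -117/2 = 0 ∩ |DA|² = 225/8]
4. A_y = -15/4  [line -3·x + -21·y + -117/2 = 0 ∩ |DA|² = 225/8]
   → A = (27/4, -15/4)

A = (27/4, -15/4)
D = (15/2, 3/2)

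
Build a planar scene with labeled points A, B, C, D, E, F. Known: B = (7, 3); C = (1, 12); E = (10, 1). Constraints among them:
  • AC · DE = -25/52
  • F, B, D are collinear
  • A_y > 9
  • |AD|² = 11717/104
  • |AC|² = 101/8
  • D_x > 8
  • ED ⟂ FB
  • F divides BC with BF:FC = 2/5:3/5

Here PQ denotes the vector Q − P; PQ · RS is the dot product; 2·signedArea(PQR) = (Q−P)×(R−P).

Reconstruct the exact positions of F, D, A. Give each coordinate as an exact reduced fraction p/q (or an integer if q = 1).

A = (13/4, 37/4)
D = (115/13, 3/13)
F = (23/5, 33/5)

1. F_x = 23/5  [F divides BC with BF:FC = 2/5:3/5]
2. F_y = 33/5  [F divides BC with BF:FC = 2/5:3/5]
   → F = (23/5, 33/5)
3. D_x = 115/13  [F, B, D are collinear ∩ ED ⟂ FB]
4. D_y = 3/13  [F, B, D are collinear ∩ ED ⟂ FB]
   → D = (115/13, 3/13)
5. A_x = 13/4  [line -15/13·x + -10/13·y + 565/52 = 0 ∩ |AD|² = 11717/104]
6. A_y = 37/4  [line -15/13·x + -10/13·y + 565/52 = 0 ∩ |AD|² = 11717/104]
   → A = (13/4, 37/4)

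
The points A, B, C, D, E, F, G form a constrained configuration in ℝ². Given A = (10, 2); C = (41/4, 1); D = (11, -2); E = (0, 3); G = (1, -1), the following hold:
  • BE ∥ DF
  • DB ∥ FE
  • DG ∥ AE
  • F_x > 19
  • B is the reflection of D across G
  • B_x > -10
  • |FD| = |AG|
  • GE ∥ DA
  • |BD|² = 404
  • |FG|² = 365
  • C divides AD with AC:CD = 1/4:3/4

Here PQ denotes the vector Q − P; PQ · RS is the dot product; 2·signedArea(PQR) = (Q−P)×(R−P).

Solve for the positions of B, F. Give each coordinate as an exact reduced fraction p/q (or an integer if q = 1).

B = (-9, 0)
F = (20, 1)

1. B_x = -9  [B is the reflection of D across G]
2. B_y = 0  [B is the reflection of D across G]
   → B = (-9, 0)
3. F_x = 20  [DB ∥ FE ∩ BE ∥ DF]
4. F_y = 1  [DB ∥ FE ∩ BE ∥ DF]
   → F = (20, 1)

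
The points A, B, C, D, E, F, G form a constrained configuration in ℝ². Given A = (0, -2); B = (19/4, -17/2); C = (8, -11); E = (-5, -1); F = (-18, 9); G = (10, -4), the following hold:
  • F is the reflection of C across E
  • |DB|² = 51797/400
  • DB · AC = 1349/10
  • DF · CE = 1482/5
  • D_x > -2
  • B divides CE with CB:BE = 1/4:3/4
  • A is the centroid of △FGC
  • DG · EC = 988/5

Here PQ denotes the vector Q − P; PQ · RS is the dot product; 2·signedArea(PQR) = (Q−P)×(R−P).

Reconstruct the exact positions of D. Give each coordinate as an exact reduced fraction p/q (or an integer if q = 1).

D = (-6/5, 6/5)

1. D_x = -6/5  [DF · CE = 1482/5 ∩ DB · AC = 1349/10]
2. D_y = 6/5  [DF · CE = 1482/5 ∩ DB · AC = 1349/10]
   → D = (-6/5, 6/5)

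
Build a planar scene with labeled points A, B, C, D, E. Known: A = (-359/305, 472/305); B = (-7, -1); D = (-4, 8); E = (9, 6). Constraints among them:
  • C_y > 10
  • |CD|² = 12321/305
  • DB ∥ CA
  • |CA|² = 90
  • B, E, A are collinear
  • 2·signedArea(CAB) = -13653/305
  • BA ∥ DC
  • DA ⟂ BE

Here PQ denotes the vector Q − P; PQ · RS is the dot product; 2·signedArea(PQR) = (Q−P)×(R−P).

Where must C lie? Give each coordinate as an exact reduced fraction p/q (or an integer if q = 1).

C = (556/305, 3217/305)

1. C_x = 556/305  [DB ∥ CA ∩ BA ∥ DC]
2. C_y = 3217/305  [DB ∥ CA ∩ BA ∥ DC]
   → C = (556/305, 3217/305)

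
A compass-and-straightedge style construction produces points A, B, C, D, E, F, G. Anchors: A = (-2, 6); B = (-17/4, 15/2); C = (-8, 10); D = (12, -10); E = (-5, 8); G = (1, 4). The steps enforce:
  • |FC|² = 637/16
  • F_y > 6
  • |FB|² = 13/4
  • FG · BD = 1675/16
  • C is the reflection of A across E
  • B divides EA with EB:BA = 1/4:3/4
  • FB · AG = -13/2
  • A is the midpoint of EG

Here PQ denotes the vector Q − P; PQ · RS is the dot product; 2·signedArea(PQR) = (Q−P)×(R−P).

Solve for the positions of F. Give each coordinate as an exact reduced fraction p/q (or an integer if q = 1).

1. F_x = -11/4  [FG · BD = 1675/16 ∩ FB · AG = -13/2]
2. F_y = 13/2  [FG · BD = 1675/16 ∩ FB · AG = -13/2]
   → F = (-11/4, 13/2)

F = (-11/4, 13/2)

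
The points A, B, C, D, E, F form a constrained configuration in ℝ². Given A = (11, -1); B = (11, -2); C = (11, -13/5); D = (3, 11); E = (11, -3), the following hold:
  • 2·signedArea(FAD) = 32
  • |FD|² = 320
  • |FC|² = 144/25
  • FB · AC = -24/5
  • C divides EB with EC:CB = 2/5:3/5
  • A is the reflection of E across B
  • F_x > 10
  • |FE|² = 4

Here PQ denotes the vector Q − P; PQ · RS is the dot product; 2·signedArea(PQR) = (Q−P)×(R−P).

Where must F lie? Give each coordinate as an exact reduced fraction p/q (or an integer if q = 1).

F = (11, -5)

1. F_x = 11  [2·signedArea(FAD) = 32 ∩ FB · AC = -24/5]
2. F_y = -5  [2·signedArea(FAD) = 32 ∩ FB · AC = -24/5]
   → F = (11, -5)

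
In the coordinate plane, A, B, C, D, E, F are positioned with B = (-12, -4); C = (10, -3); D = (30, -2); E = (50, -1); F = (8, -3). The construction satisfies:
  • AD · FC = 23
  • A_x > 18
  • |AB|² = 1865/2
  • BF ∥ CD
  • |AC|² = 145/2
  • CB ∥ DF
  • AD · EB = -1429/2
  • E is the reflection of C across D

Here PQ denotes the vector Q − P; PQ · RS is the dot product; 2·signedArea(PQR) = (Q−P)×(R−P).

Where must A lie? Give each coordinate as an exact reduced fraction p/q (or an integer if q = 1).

A = (37/2, -5/2)

1. A_x = 37/2  [AD · FC = 23 ∩ AD · EB = -1429/2]
2. A_y = -5/2  [AD · FC = 23 ∩ AD · EB = -1429/2]
   → A = (37/2, -5/2)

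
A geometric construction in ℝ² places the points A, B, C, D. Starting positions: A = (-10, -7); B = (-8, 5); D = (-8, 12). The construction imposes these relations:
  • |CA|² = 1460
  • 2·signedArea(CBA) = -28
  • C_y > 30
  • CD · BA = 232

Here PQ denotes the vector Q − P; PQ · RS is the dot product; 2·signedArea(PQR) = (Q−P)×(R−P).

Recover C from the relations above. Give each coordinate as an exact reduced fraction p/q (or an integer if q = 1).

C = (-6, 31)

1. C_x = -6  [2·signedArea(CBA) = -28 ∩ CD · BA = 232]
2. C_y = 31  [2·signedArea(CBA) = -28 ∩ CD · BA = 232]
   → C = (-6, 31)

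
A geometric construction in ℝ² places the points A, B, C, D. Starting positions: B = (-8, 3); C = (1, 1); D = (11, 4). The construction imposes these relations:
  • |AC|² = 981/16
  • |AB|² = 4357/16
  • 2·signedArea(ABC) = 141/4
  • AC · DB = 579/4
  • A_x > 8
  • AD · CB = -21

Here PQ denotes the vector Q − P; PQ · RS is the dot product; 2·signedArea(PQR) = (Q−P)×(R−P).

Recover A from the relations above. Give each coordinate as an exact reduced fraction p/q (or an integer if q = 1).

A = (17/2, 13/4)

1. A_x = 17/2  [2·signedArea(ABC) = 141/4 ∩ AC · DB = 579/4]
2. A_y = 13/4  [2·signedArea(ABC) = 141/4 ∩ AC · DB = 579/4]
   → A = (17/2, 13/4)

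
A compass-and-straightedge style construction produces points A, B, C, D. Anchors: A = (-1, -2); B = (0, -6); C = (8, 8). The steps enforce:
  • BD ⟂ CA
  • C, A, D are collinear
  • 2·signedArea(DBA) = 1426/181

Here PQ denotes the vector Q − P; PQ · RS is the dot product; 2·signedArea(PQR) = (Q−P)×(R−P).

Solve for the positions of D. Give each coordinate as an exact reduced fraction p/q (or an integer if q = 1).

D = (-460/181, -672/181)

1. D_x = -460/181  [C, A, D are collinear ∩ BD ⟂ CA]
2. D_y = -672/181  [C, A, D are collinear ∩ BD ⟂ CA]
   → D = (-460/181, -672/181)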